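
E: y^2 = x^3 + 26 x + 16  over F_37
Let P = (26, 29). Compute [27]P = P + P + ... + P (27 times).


k = 27 = 11011_2 (binary, LSB first: 11011)
Double-and-add from P = (26, 29):
  bit 0 = 1: acc = O + (26, 29) = (26, 29)
  bit 1 = 1: acc = (26, 29) + (25, 23) = (22, 32)
  bit 2 = 0: acc unchanged = (22, 32)
  bit 3 = 1: acc = (22, 32) + (23, 33) = (30, 34)
  bit 4 = 1: acc = (30, 34) + (24, 16) = (29, 6)

27P = (29, 6)


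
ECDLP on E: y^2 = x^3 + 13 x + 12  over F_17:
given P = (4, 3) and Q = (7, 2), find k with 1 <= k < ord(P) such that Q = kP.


Enumerate multiples of P until we hit Q = (7, 2):
  1P = (4, 3)
  2P = (8, 13)
  3P = (7, 15)
  4P = (5, 10)
  5P = (6, 0)
  6P = (5, 7)
  7P = (7, 2)
Match found at i = 7.

k = 7


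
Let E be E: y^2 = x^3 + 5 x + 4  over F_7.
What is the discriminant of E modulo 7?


4 a^3 + 27 b^2 = 4*5^3 + 27*4^2 = 500 + 432 = 932
Delta = -16 * (932) = -14912
Delta mod 7 = 5

Delta = 5 (mod 7)


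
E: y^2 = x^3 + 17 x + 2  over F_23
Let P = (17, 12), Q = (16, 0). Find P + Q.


P != Q, so use the chord formula.
s = (y2 - y1) / (x2 - x1) = (11) / (22) mod 23 = 12
x3 = s^2 - x1 - x2 mod 23 = 12^2 - 17 - 16 = 19
y3 = s (x1 - x3) - y1 mod 23 = 12 * (17 - 19) - 12 = 10

P + Q = (19, 10)


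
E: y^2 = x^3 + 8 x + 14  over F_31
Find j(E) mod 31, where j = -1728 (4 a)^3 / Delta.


Delta = -16(4 a^3 + 27 b^2) mod 31 = 19
-1728 * (4 a)^3 = -1728 * (4*8)^3 mod 31 = 8
j = 8 * 19^(-1) mod 31 = 20

j = 20 (mod 31)


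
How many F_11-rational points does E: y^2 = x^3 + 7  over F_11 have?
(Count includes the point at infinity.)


For each x in F_11, count y with y^2 = x^3 + 0 x + 7 mod 11:
  x = 2: RHS = 4, y in [2, 9]  -> 2 point(s)
  x = 3: RHS = 1, y in [1, 10]  -> 2 point(s)
  x = 4: RHS = 5, y in [4, 7]  -> 2 point(s)
  x = 5: RHS = 0, y in [0]  -> 1 point(s)
  x = 6: RHS = 3, y in [5, 6]  -> 2 point(s)
  x = 7: RHS = 9, y in [3, 8]  -> 2 point(s)
Affine points: 11. Add the point at infinity: total = 12.

#E(F_11) = 12


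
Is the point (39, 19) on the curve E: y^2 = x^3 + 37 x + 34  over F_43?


Check whether y^2 = x^3 + 37 x + 34 (mod 43) for (x, y) = (39, 19).
LHS: y^2 = 19^2 mod 43 = 17
RHS: x^3 + 37 x + 34 = 39^3 + 37*39 + 34 mod 43 = 37
LHS != RHS

No, not on the curve


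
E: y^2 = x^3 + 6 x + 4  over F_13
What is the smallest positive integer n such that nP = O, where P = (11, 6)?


Compute successive multiples of P until we hit O:
  1P = (11, 6)
  2P = (3, 6)
  3P = (12, 7)
  4P = (4, 1)
  5P = (7, 8)
  6P = (5, 4)
  7P = (0, 2)
  8P = (6, 10)
  ... (continuing to 17P)
  17P = O

ord(P) = 17


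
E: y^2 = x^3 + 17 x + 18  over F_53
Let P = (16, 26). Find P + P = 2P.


Doubling: s = (3 x1^2 + a) / (2 y1)
s = (3*16^2 + 17) / (2*26) mod 53 = 10
x3 = s^2 - 2 x1 mod 53 = 10^2 - 2*16 = 15
y3 = s (x1 - x3) - y1 mod 53 = 10 * (16 - 15) - 26 = 37

2P = (15, 37)


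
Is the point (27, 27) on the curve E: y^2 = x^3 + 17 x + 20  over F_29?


Check whether y^2 = x^3 + 17 x + 20 (mod 29) for (x, y) = (27, 27).
LHS: y^2 = 27^2 mod 29 = 4
RHS: x^3 + 17 x + 20 = 27^3 + 17*27 + 20 mod 29 = 7
LHS != RHS

No, not on the curve


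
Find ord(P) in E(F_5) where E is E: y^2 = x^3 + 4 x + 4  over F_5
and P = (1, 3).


Compute successive multiples of P until we hit O:
  1P = (1, 3)
  2P = (2, 0)
  3P = (1, 2)
  4P = O

ord(P) = 4


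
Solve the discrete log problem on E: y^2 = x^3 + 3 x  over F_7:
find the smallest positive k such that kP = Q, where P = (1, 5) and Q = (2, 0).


Enumerate multiples of P until we hit Q = (2, 0):
  1P = (1, 5)
  2P = (2, 0)
Match found at i = 2.

k = 2


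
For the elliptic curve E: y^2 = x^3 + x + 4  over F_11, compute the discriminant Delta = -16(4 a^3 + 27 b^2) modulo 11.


4 a^3 + 27 b^2 = 4*1^3 + 27*4^2 = 4 + 432 = 436
Delta = -16 * (436) = -6976
Delta mod 11 = 9

Delta = 9 (mod 11)


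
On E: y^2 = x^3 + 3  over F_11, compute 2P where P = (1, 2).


k = 2 = 10_2 (binary, LSB first: 01)
Double-and-add from P = (1, 2):
  bit 0 = 0: acc unchanged = O
  bit 1 = 1: acc = O + (2, 0) = (2, 0)

2P = (2, 0)


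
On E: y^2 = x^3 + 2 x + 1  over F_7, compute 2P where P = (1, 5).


Doubling: s = (3 x1^2 + a) / (2 y1)
s = (3*1^2 + 2) / (2*5) mod 7 = 4
x3 = s^2 - 2 x1 mod 7 = 4^2 - 2*1 = 0
y3 = s (x1 - x3) - y1 mod 7 = 4 * (1 - 0) - 5 = 6

2P = (0, 6)


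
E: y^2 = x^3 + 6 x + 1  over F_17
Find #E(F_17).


For each x in F_17, count y with y^2 = x^3 + 6 x + 1 mod 17:
  x = 0: RHS = 1, y in [1, 16]  -> 2 point(s)
  x = 1: RHS = 8, y in [5, 12]  -> 2 point(s)
  x = 2: RHS = 4, y in [2, 15]  -> 2 point(s)
  x = 4: RHS = 4, y in [2, 15]  -> 2 point(s)
  x = 6: RHS = 15, y in [7, 10]  -> 2 point(s)
  x = 8: RHS = 0, y in [0]  -> 1 point(s)
  x = 9: RHS = 2, y in [6, 11]  -> 2 point(s)
  x = 11: RHS = 4, y in [2, 15]  -> 2 point(s)
  x = 12: RHS = 16, y in [4, 13]  -> 2 point(s)
  x = 13: RHS = 15, y in [7, 10]  -> 2 point(s)
  x = 15: RHS = 15, y in [7, 10]  -> 2 point(s)
Affine points: 21. Add the point at infinity: total = 22.

#E(F_17) = 22


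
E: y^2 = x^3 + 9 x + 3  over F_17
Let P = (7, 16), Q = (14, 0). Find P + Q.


P != Q, so use the chord formula.
s = (y2 - y1) / (x2 - x1) = (1) / (7) mod 17 = 5
x3 = s^2 - x1 - x2 mod 17 = 5^2 - 7 - 14 = 4
y3 = s (x1 - x3) - y1 mod 17 = 5 * (7 - 4) - 16 = 16

P + Q = (4, 16)


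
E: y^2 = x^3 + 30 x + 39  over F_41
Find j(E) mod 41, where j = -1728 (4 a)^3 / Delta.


Delta = -16(4 a^3 + 27 b^2) mod 41 = 21
-1728 * (4 a)^3 = -1728 * (4*30)^3 mod 41 = 39
j = 39 * 21^(-1) mod 41 = 37

j = 37 (mod 41)


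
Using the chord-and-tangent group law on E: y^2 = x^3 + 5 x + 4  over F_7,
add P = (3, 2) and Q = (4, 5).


P != Q, so use the chord formula.
s = (y2 - y1) / (x2 - x1) = (3) / (1) mod 7 = 3
x3 = s^2 - x1 - x2 mod 7 = 3^2 - 3 - 4 = 2
y3 = s (x1 - x3) - y1 mod 7 = 3 * (3 - 2) - 2 = 1

P + Q = (2, 1)


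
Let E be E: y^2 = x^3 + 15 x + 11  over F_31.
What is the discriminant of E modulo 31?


4 a^3 + 27 b^2 = 4*15^3 + 27*11^2 = 13500 + 3267 = 16767
Delta = -16 * (16767) = -268272
Delta mod 31 = 2

Delta = 2 (mod 31)


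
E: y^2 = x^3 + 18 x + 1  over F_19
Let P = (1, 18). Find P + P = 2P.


Doubling: s = (3 x1^2 + a) / (2 y1)
s = (3*1^2 + 18) / (2*18) mod 19 = 18
x3 = s^2 - 2 x1 mod 19 = 18^2 - 2*1 = 18
y3 = s (x1 - x3) - y1 mod 19 = 18 * (1 - 18) - 18 = 18

2P = (18, 18)


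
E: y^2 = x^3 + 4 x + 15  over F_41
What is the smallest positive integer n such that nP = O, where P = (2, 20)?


Compute successive multiples of P until we hit O:
  1P = (2, 20)
  2P = (6, 3)
  3P = (28, 29)
  4P = (13, 3)
  5P = (25, 23)
  6P = (22, 38)
  7P = (1, 26)
  8P = (33, 2)
  ... (continuing to 38P)
  38P = O

ord(P) = 38


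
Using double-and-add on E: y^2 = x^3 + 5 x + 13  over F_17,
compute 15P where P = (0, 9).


k = 15 = 1111_2 (binary, LSB first: 1111)
Double-and-add from P = (0, 9):
  bit 0 = 1: acc = O + (0, 9) = (0, 9)
  bit 1 = 1: acc = (0, 9) + (8, 2) = (1, 11)
  bit 2 = 1: acc = (1, 11) + (3, 2) = (12, 13)
  bit 3 = 1: acc = (12, 13) + (7, 0) = (0, 8)

15P = (0, 8)


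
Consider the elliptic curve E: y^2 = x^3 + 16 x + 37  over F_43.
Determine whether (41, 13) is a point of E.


Check whether y^2 = x^3 + 16 x + 37 (mod 43) for (x, y) = (41, 13).
LHS: y^2 = 13^2 mod 43 = 40
RHS: x^3 + 16 x + 37 = 41^3 + 16*41 + 37 mod 43 = 40
LHS = RHS

Yes, on the curve


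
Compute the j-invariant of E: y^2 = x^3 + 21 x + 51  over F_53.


Delta = -16(4 a^3 + 27 b^2) mod 53 = 16
-1728 * (4 a)^3 = -1728 * (4*21)^3 mod 53 = 52
j = 52 * 16^(-1) mod 53 = 43

j = 43 (mod 53)


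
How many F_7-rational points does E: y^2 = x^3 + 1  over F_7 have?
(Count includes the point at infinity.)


For each x in F_7, count y with y^2 = x^3 + 0 x + 1 mod 7:
  x = 0: RHS = 1, y in [1, 6]  -> 2 point(s)
  x = 1: RHS = 2, y in [3, 4]  -> 2 point(s)
  x = 2: RHS = 2, y in [3, 4]  -> 2 point(s)
  x = 3: RHS = 0, y in [0]  -> 1 point(s)
  x = 4: RHS = 2, y in [3, 4]  -> 2 point(s)
  x = 5: RHS = 0, y in [0]  -> 1 point(s)
  x = 6: RHS = 0, y in [0]  -> 1 point(s)
Affine points: 11. Add the point at infinity: total = 12.

#E(F_7) = 12


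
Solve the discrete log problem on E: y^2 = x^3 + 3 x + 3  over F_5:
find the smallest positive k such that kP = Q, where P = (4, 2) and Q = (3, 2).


Enumerate multiples of P until we hit Q = (3, 2):
  1P = (4, 2)
  2P = (3, 2)
Match found at i = 2.

k = 2


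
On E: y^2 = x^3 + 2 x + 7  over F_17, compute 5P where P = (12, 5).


k = 5 = 101_2 (binary, LSB first: 101)
Double-and-add from P = (12, 5):
  bit 0 = 1: acc = O + (12, 5) = (12, 5)
  bit 1 = 0: acc unchanged = (12, 5)
  bit 2 = 1: acc = (12, 5) + (12, 5) = (12, 12)

5P = (12, 12)


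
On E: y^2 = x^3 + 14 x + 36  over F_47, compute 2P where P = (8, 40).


Doubling: s = (3 x1^2 + a) / (2 y1)
s = (3*8^2 + 14) / (2*40) mod 47 = 39
x3 = s^2 - 2 x1 mod 47 = 39^2 - 2*8 = 1
y3 = s (x1 - x3) - y1 mod 47 = 39 * (8 - 1) - 40 = 45

2P = (1, 45)


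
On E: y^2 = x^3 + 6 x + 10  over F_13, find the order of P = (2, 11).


Compute successive multiples of P until we hit O:
  1P = (2, 11)
  2P = (0, 6)
  3P = (1, 11)
  4P = (10, 2)
  5P = (11, 4)
  6P = (12, 4)
  7P = (3, 4)
  8P = (5, 10)
  ... (continuing to 18P)
  18P = O

ord(P) = 18


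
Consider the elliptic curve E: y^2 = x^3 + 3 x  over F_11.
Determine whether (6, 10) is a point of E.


Check whether y^2 = x^3 + 3 x + 0 (mod 11) for (x, y) = (6, 10).
LHS: y^2 = 10^2 mod 11 = 1
RHS: x^3 + 3 x + 0 = 6^3 + 3*6 + 0 mod 11 = 3
LHS != RHS

No, not on the curve


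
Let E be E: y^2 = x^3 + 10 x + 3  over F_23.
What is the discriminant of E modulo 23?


4 a^3 + 27 b^2 = 4*10^3 + 27*3^2 = 4000 + 243 = 4243
Delta = -16 * (4243) = -67888
Delta mod 23 = 8

Delta = 8 (mod 23)


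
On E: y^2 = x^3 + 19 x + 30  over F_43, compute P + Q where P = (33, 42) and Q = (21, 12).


P != Q, so use the chord formula.
s = (y2 - y1) / (x2 - x1) = (13) / (31) mod 43 = 24
x3 = s^2 - x1 - x2 mod 43 = 24^2 - 33 - 21 = 6
y3 = s (x1 - x3) - y1 mod 43 = 24 * (33 - 6) - 42 = 4

P + Q = (6, 4)


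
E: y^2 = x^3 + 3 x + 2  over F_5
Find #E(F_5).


For each x in F_5, count y with y^2 = x^3 + 3 x + 2 mod 5:
  x = 1: RHS = 1, y in [1, 4]  -> 2 point(s)
  x = 2: RHS = 1, y in [1, 4]  -> 2 point(s)
Affine points: 4. Add the point at infinity: total = 5.

#E(F_5) = 5


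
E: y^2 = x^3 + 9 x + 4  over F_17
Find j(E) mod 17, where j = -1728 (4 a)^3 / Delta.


Delta = -16(4 a^3 + 27 b^2) mod 17 = 16
-1728 * (4 a)^3 = -1728 * (4*9)^3 mod 17 = 14
j = 14 * 16^(-1) mod 17 = 3

j = 3 (mod 17)


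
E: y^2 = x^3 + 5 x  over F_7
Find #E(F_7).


For each x in F_7, count y with y^2 = x^3 + 5 x + 0 mod 7:
  x = 0: RHS = 0, y in [0]  -> 1 point(s)
  x = 2: RHS = 4, y in [2, 5]  -> 2 point(s)
  x = 3: RHS = 0, y in [0]  -> 1 point(s)
  x = 4: RHS = 0, y in [0]  -> 1 point(s)
  x = 6: RHS = 1, y in [1, 6]  -> 2 point(s)
Affine points: 7. Add the point at infinity: total = 8.

#E(F_7) = 8


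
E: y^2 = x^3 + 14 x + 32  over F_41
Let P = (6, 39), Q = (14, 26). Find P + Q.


P != Q, so use the chord formula.
s = (y2 - y1) / (x2 - x1) = (28) / (8) mod 41 = 24
x3 = s^2 - x1 - x2 mod 41 = 24^2 - 6 - 14 = 23
y3 = s (x1 - x3) - y1 mod 41 = 24 * (6 - 23) - 39 = 4

P + Q = (23, 4)


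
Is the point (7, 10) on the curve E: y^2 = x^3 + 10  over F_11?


Check whether y^2 = x^3 + 0 x + 10 (mod 11) for (x, y) = (7, 10).
LHS: y^2 = 10^2 mod 11 = 1
RHS: x^3 + 0 x + 10 = 7^3 + 0*7 + 10 mod 11 = 1
LHS = RHS

Yes, on the curve


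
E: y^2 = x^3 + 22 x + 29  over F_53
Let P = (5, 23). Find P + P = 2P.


Doubling: s = (3 x1^2 + a) / (2 y1)
s = (3*5^2 + 22) / (2*23) mod 53 = 24
x3 = s^2 - 2 x1 mod 53 = 24^2 - 2*5 = 36
y3 = s (x1 - x3) - y1 mod 53 = 24 * (5 - 36) - 23 = 28

2P = (36, 28)


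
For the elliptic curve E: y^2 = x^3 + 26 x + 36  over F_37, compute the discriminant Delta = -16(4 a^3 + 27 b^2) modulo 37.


4 a^3 + 27 b^2 = 4*26^3 + 27*36^2 = 70304 + 34992 = 105296
Delta = -16 * (105296) = -1684736
Delta mod 37 = 22

Delta = 22 (mod 37)


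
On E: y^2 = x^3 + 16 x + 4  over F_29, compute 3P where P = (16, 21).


k = 3 = 11_2 (binary, LSB first: 11)
Double-and-add from P = (16, 21):
  bit 0 = 1: acc = O + (16, 21) = (16, 21)
  bit 1 = 1: acc = (16, 21) + (20, 1) = (18, 18)

3P = (18, 18)


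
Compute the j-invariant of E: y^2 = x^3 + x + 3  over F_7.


Delta = -16(4 a^3 + 27 b^2) mod 7 = 3
-1728 * (4 a)^3 = -1728 * (4*1)^3 mod 7 = 1
j = 1 * 3^(-1) mod 7 = 5

j = 5 (mod 7)


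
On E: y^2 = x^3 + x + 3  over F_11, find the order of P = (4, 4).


Compute successive multiples of P until we hit O:
  1P = (4, 4)
  2P = (7, 1)
  3P = (1, 4)
  4P = (6, 7)
  5P = (6, 4)
  6P = (1, 7)
  7P = (7, 10)
  8P = (4, 7)
  ... (continuing to 9P)
  9P = O

ord(P) = 9


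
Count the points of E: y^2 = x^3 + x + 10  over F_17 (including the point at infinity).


For each x in F_17, count y with y^2 = x^3 + 1 x + 10 mod 17:
  x = 5: RHS = 4, y in [2, 15]  -> 2 point(s)
  x = 9: RHS = 0, y in [0]  -> 1 point(s)
  x = 10: RHS = 0, y in [0]  -> 1 point(s)
  x = 11: RHS = 9, y in [3, 14]  -> 2 point(s)
  x = 12: RHS = 16, y in [4, 13]  -> 2 point(s)
  x = 15: RHS = 0, y in [0]  -> 1 point(s)
  x = 16: RHS = 8, y in [5, 12]  -> 2 point(s)
Affine points: 11. Add the point at infinity: total = 12.

#E(F_17) = 12


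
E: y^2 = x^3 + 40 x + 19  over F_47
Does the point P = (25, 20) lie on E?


Check whether y^2 = x^3 + 40 x + 19 (mod 47) for (x, y) = (25, 20).
LHS: y^2 = 20^2 mod 47 = 24
RHS: x^3 + 40 x + 19 = 25^3 + 40*25 + 19 mod 47 = 6
LHS != RHS

No, not on the curve


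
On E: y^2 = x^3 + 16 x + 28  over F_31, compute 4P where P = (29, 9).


k = 4 = 100_2 (binary, LSB first: 001)
Double-and-add from P = (29, 9):
  bit 0 = 0: acc unchanged = O
  bit 1 = 0: acc unchanged = O
  bit 2 = 1: acc = O + (29, 9) = (29, 9)

4P = (29, 9)


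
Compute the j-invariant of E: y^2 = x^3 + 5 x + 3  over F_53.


Delta = -16(4 a^3 + 27 b^2) mod 53 = 37
-1728 * (4 a)^3 = -1728 * (4*5)^3 mod 53 = 43
j = 43 * 37^(-1) mod 53 = 47

j = 47 (mod 53)


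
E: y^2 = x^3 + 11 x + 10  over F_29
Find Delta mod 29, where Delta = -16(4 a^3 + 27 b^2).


4 a^3 + 27 b^2 = 4*11^3 + 27*10^2 = 5324 + 2700 = 8024
Delta = -16 * (8024) = -128384
Delta mod 29 = 28

Delta = 28 (mod 29)


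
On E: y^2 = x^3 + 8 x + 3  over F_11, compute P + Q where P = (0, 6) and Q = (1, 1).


P != Q, so use the chord formula.
s = (y2 - y1) / (x2 - x1) = (6) / (1) mod 11 = 6
x3 = s^2 - x1 - x2 mod 11 = 6^2 - 0 - 1 = 2
y3 = s (x1 - x3) - y1 mod 11 = 6 * (0 - 2) - 6 = 4

P + Q = (2, 4)


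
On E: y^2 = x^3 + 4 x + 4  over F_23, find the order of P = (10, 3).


Compute successive multiples of P until we hit O:
  1P = (10, 3)
  2P = (12, 3)
  3P = (1, 20)
  4P = (15, 9)
  5P = (16, 22)
  6P = (0, 21)
  7P = (19, 4)
  8P = (19, 19)
  ... (continuing to 15P)
  15P = O

ord(P) = 15


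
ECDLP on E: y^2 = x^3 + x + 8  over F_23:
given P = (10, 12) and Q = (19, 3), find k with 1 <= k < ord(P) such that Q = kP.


Enumerate multiples of P until we hit Q = (19, 3):
  1P = (10, 12)
  2P = (7, 17)
  3P = (19, 3)
Match found at i = 3.

k = 3


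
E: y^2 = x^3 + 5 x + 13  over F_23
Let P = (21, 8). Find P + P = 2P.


Doubling: s = (3 x1^2 + a) / (2 y1)
s = (3*21^2 + 5) / (2*8) mod 23 = 14
x3 = s^2 - 2 x1 mod 23 = 14^2 - 2*21 = 16
y3 = s (x1 - x3) - y1 mod 23 = 14 * (21 - 16) - 8 = 16

2P = (16, 16)


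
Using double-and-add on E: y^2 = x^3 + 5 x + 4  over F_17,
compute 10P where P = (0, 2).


k = 10 = 1010_2 (binary, LSB first: 0101)
Double-and-add from P = (0, 2):
  bit 0 = 0: acc unchanged = O
  bit 1 = 1: acc = O + (9, 8) = (9, 8)
  bit 2 = 0: acc unchanged = (9, 8)
  bit 3 = 1: acc = (9, 8) + (10, 0) = (11, 8)

10P = (11, 8)


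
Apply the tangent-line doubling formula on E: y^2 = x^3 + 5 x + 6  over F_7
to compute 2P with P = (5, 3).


Doubling: s = (3 x1^2 + a) / (2 y1)
s = (3*5^2 + 5) / (2*3) mod 7 = 4
x3 = s^2 - 2 x1 mod 7 = 4^2 - 2*5 = 6
y3 = s (x1 - x3) - y1 mod 7 = 4 * (5 - 6) - 3 = 0

2P = (6, 0)


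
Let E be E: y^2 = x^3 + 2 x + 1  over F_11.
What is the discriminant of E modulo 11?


4 a^3 + 27 b^2 = 4*2^3 + 27*1^2 = 32 + 27 = 59
Delta = -16 * (59) = -944
Delta mod 11 = 2

Delta = 2 (mod 11)


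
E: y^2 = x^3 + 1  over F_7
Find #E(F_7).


For each x in F_7, count y with y^2 = x^3 + 0 x + 1 mod 7:
  x = 0: RHS = 1, y in [1, 6]  -> 2 point(s)
  x = 1: RHS = 2, y in [3, 4]  -> 2 point(s)
  x = 2: RHS = 2, y in [3, 4]  -> 2 point(s)
  x = 3: RHS = 0, y in [0]  -> 1 point(s)
  x = 4: RHS = 2, y in [3, 4]  -> 2 point(s)
  x = 5: RHS = 0, y in [0]  -> 1 point(s)
  x = 6: RHS = 0, y in [0]  -> 1 point(s)
Affine points: 11. Add the point at infinity: total = 12.

#E(F_7) = 12


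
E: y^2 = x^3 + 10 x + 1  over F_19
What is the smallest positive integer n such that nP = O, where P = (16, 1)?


Compute successive multiples of P until we hit O:
  1P = (16, 1)
  2P = (11, 6)
  3P = (12, 14)
  4P = (17, 7)
  5P = (3, 1)
  6P = (0, 18)
  7P = (14, 4)
  8P = (15, 7)
  ... (continuing to 25P)
  25P = O

ord(P) = 25


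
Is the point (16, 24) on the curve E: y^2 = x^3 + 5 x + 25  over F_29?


Check whether y^2 = x^3 + 5 x + 25 (mod 29) for (x, y) = (16, 24).
LHS: y^2 = 24^2 mod 29 = 25
RHS: x^3 + 5 x + 25 = 16^3 + 5*16 + 25 mod 29 = 25
LHS = RHS

Yes, on the curve


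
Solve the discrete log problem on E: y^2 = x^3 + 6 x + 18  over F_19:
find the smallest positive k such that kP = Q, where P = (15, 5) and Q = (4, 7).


Enumerate multiples of P until we hit Q = (4, 7):
  1P = (15, 5)
  2P = (6, 17)
  3P = (4, 12)
  4P = (7, 2)
  5P = (1, 5)
  6P = (3, 14)
  7P = (17, 6)
  8P = (11, 16)
  9P = (16, 12)
  10P = (18, 12)
  11P = (2, 0)
  12P = (18, 7)
  13P = (16, 7)
  14P = (11, 3)
  15P = (17, 13)
  16P = (3, 5)
  17P = (1, 14)
  18P = (7, 17)
  19P = (4, 7)
Match found at i = 19.

k = 19


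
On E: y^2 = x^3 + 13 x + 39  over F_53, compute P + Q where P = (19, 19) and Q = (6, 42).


P != Q, so use the chord formula.
s = (y2 - y1) / (x2 - x1) = (23) / (40) mod 53 = 39
x3 = s^2 - x1 - x2 mod 53 = 39^2 - 19 - 6 = 12
y3 = s (x1 - x3) - y1 mod 53 = 39 * (19 - 12) - 19 = 42

P + Q = (12, 42)


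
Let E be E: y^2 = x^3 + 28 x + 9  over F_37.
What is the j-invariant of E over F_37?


Delta = -16(4 a^3 + 27 b^2) mod 37 = 9
-1728 * (4 a)^3 = -1728 * (4*28)^3 mod 37 = 11
j = 11 * 9^(-1) mod 37 = 30

j = 30 (mod 37)


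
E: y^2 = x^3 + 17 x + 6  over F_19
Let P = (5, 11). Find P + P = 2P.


Doubling: s = (3 x1^2 + a) / (2 y1)
s = (3*5^2 + 17) / (2*11) mod 19 = 18
x3 = s^2 - 2 x1 mod 19 = 18^2 - 2*5 = 10
y3 = s (x1 - x3) - y1 mod 19 = 18 * (5 - 10) - 11 = 13

2P = (10, 13)


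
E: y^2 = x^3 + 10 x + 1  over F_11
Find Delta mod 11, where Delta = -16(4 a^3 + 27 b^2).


4 a^3 + 27 b^2 = 4*10^3 + 27*1^2 = 4000 + 27 = 4027
Delta = -16 * (4027) = -64432
Delta mod 11 = 6

Delta = 6 (mod 11)


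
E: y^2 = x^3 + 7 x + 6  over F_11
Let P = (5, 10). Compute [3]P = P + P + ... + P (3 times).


k = 3 = 11_2 (binary, LSB first: 11)
Double-and-add from P = (5, 10):
  bit 0 = 1: acc = O + (5, 10) = (5, 10)
  bit 1 = 1: acc = (5, 10) + (10, 8) = (1, 6)

3P = (1, 6)


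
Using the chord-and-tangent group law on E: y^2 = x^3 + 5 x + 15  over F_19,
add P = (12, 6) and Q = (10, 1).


P != Q, so use the chord formula.
s = (y2 - y1) / (x2 - x1) = (14) / (17) mod 19 = 12
x3 = s^2 - x1 - x2 mod 19 = 12^2 - 12 - 10 = 8
y3 = s (x1 - x3) - y1 mod 19 = 12 * (12 - 8) - 6 = 4

P + Q = (8, 4)


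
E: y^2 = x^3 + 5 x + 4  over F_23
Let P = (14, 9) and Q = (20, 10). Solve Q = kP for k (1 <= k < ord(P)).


Enumerate multiples of P until we hit Q = (20, 10):
  1P = (14, 9)
  2P = (19, 9)
  3P = (13, 14)
  4P = (21, 3)
  5P = (0, 2)
  6P = (15, 2)
  7P = (20, 10)
Match found at i = 7.

k = 7


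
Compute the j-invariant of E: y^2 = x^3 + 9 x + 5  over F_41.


Delta = -16(4 a^3 + 27 b^2) mod 41 = 26
-1728 * (4 a)^3 = -1728 * (4*9)^3 mod 41 = 12
j = 12 * 26^(-1) mod 41 = 32

j = 32 (mod 41)


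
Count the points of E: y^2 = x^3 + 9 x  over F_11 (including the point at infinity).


For each x in F_11, count y with y^2 = x^3 + 9 x + 0 mod 11:
  x = 0: RHS = 0, y in [0]  -> 1 point(s)
  x = 2: RHS = 4, y in [2, 9]  -> 2 point(s)
  x = 4: RHS = 1, y in [1, 10]  -> 2 point(s)
  x = 5: RHS = 5, y in [4, 7]  -> 2 point(s)
  x = 8: RHS = 1, y in [1, 10]  -> 2 point(s)
  x = 10: RHS = 1, y in [1, 10]  -> 2 point(s)
Affine points: 11. Add the point at infinity: total = 12.

#E(F_11) = 12


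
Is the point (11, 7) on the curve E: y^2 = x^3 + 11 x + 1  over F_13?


Check whether y^2 = x^3 + 11 x + 1 (mod 13) for (x, y) = (11, 7).
LHS: y^2 = 7^2 mod 13 = 10
RHS: x^3 + 11 x + 1 = 11^3 + 11*11 + 1 mod 13 = 10
LHS = RHS

Yes, on the curve


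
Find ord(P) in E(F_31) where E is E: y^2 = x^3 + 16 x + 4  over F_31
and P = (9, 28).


Compute successive multiples of P until we hit O:
  1P = (9, 28)
  2P = (0, 2)
  3P = (7, 26)
  4P = (16, 27)
  5P = (25, 23)
  6P = (4, 15)
  7P = (26, 27)
  8P = (24, 13)
  ... (continuing to 24P)
  24P = O

ord(P) = 24


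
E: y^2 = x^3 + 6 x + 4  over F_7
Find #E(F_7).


For each x in F_7, count y with y^2 = x^3 + 6 x + 4 mod 7:
  x = 0: RHS = 4, y in [2, 5]  -> 2 point(s)
  x = 1: RHS = 4, y in [2, 5]  -> 2 point(s)
  x = 3: RHS = 0, y in [0]  -> 1 point(s)
  x = 4: RHS = 1, y in [1, 6]  -> 2 point(s)
  x = 6: RHS = 4, y in [2, 5]  -> 2 point(s)
Affine points: 9. Add the point at infinity: total = 10.

#E(F_7) = 10


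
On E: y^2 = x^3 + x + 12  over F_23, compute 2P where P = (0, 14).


Doubling: s = (3 x1^2 + a) / (2 y1)
s = (3*0^2 + 1) / (2*14) mod 23 = 14
x3 = s^2 - 2 x1 mod 23 = 14^2 - 2*0 = 12
y3 = s (x1 - x3) - y1 mod 23 = 14 * (0 - 12) - 14 = 2

2P = (12, 2)


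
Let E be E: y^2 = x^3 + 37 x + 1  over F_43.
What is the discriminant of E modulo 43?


4 a^3 + 27 b^2 = 4*37^3 + 27*1^2 = 202612 + 27 = 202639
Delta = -16 * (202639) = -3242224
Delta mod 43 = 19

Delta = 19 (mod 43)


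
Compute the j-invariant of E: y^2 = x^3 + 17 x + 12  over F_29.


Delta = -16(4 a^3 + 27 b^2) mod 29 = 12
-1728 * (4 a)^3 = -1728 * (4*17)^3 mod 29 = 23
j = 23 * 12^(-1) mod 29 = 14

j = 14 (mod 29)


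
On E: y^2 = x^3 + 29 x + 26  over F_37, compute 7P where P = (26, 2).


k = 7 = 111_2 (binary, LSB first: 111)
Double-and-add from P = (26, 2):
  bit 0 = 1: acc = O + (26, 2) = (26, 2)
  bit 1 = 1: acc = (26, 2) + (6, 34) = (12, 20)
  bit 2 = 1: acc = (12, 20) + (15, 5) = (35, 21)

7P = (35, 21)


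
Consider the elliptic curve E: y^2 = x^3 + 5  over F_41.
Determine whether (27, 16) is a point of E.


Check whether y^2 = x^3 + 0 x + 5 (mod 41) for (x, y) = (27, 16).
LHS: y^2 = 16^2 mod 41 = 10
RHS: x^3 + 0 x + 5 = 27^3 + 0*27 + 5 mod 41 = 8
LHS != RHS

No, not on the curve


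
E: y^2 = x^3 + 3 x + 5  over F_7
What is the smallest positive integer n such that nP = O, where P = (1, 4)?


Compute successive multiples of P until we hit O:
  1P = (1, 4)
  2P = (6, 1)
  3P = (4, 2)
  4P = (4, 5)
  5P = (6, 6)
  6P = (1, 3)
  7P = O

ord(P) = 7


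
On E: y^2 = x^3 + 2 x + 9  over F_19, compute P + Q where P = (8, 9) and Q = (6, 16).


P != Q, so use the chord formula.
s = (y2 - y1) / (x2 - x1) = (7) / (17) mod 19 = 6
x3 = s^2 - x1 - x2 mod 19 = 6^2 - 8 - 6 = 3
y3 = s (x1 - x3) - y1 mod 19 = 6 * (8 - 3) - 9 = 2

P + Q = (3, 2)


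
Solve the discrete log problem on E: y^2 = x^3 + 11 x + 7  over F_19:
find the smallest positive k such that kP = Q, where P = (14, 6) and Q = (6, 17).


Enumerate multiples of P until we hit Q = (6, 17):
  1P = (14, 6)
  2P = (7, 3)
  3P = (4, 1)
  4P = (6, 17)
Match found at i = 4.

k = 4


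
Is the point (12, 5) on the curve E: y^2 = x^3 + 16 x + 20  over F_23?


Check whether y^2 = x^3 + 16 x + 20 (mod 23) for (x, y) = (12, 5).
LHS: y^2 = 5^2 mod 23 = 2
RHS: x^3 + 16 x + 20 = 12^3 + 16*12 + 20 mod 23 = 8
LHS != RHS

No, not on the curve


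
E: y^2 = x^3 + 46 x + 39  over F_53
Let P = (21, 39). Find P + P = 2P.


Doubling: s = (3 x1^2 + a) / (2 y1)
s = (3*21^2 + 46) / (2*39) mod 53 = 6
x3 = s^2 - 2 x1 mod 53 = 6^2 - 2*21 = 47
y3 = s (x1 - x3) - y1 mod 53 = 6 * (21 - 47) - 39 = 17

2P = (47, 17)


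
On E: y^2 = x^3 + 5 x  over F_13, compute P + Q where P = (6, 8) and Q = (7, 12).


P != Q, so use the chord formula.
s = (y2 - y1) / (x2 - x1) = (4) / (1) mod 13 = 4
x3 = s^2 - x1 - x2 mod 13 = 4^2 - 6 - 7 = 3
y3 = s (x1 - x3) - y1 mod 13 = 4 * (6 - 3) - 8 = 4

P + Q = (3, 4)


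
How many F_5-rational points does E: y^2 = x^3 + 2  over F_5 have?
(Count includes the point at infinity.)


For each x in F_5, count y with y^2 = x^3 + 0 x + 2 mod 5:
  x = 2: RHS = 0, y in [0]  -> 1 point(s)
  x = 3: RHS = 4, y in [2, 3]  -> 2 point(s)
  x = 4: RHS = 1, y in [1, 4]  -> 2 point(s)
Affine points: 5. Add the point at infinity: total = 6.

#E(F_5) = 6


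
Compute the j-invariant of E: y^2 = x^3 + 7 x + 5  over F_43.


Delta = -16(4 a^3 + 27 b^2) mod 43 = 14
-1728 * (4 a)^3 = -1728 * (4*7)^3 mod 43 = 39
j = 39 * 14^(-1) mod 43 = 12

j = 12 (mod 43)


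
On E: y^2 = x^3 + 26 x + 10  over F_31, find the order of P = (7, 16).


Compute successive multiples of P until we hit O:
  1P = (7, 16)
  2P = (0, 17)
  3P = (12, 29)
  4P = (20, 6)
  5P = (20, 25)
  6P = (12, 2)
  7P = (0, 14)
  8P = (7, 15)
  ... (continuing to 9P)
  9P = O

ord(P) = 9


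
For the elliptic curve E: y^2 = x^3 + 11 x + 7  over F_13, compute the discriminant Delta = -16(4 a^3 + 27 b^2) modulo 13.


4 a^3 + 27 b^2 = 4*11^3 + 27*7^2 = 5324 + 1323 = 6647
Delta = -16 * (6647) = -106352
Delta mod 13 = 1

Delta = 1 (mod 13)


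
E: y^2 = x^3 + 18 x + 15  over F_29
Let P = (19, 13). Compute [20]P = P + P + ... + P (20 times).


k = 20 = 10100_2 (binary, LSB first: 00101)
Double-and-add from P = (19, 13):
  bit 0 = 0: acc unchanged = O
  bit 1 = 0: acc unchanged = O
  bit 2 = 1: acc = O + (14, 13) = (14, 13)
  bit 3 = 0: acc unchanged = (14, 13)
  bit 4 = 1: acc = (14, 13) + (18, 9) = (27, 0)

20P = (27, 0)


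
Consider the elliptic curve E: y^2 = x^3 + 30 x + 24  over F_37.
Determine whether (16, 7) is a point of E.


Check whether y^2 = x^3 + 30 x + 24 (mod 37) for (x, y) = (16, 7).
LHS: y^2 = 7^2 mod 37 = 12
RHS: x^3 + 30 x + 24 = 16^3 + 30*16 + 24 mod 37 = 12
LHS = RHS

Yes, on the curve


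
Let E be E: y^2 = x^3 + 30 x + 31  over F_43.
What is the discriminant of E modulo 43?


4 a^3 + 27 b^2 = 4*30^3 + 27*31^2 = 108000 + 25947 = 133947
Delta = -16 * (133947) = -2143152
Delta mod 43 = 11

Delta = 11 (mod 43)


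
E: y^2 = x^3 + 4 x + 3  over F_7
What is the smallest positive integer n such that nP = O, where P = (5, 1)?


Compute successive multiples of P until we hit O:
  1P = (5, 1)
  2P = (5, 6)
  3P = O

ord(P) = 3


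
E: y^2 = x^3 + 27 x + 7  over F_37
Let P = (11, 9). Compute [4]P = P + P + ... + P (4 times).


k = 4 = 100_2 (binary, LSB first: 001)
Double-and-add from P = (11, 9):
  bit 0 = 0: acc unchanged = O
  bit 1 = 0: acc unchanged = O
  bit 2 = 1: acc = O + (19, 33) = (19, 33)

4P = (19, 33)


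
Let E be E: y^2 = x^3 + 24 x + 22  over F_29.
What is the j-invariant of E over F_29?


Delta = -16(4 a^3 + 27 b^2) mod 29 = 27
-1728 * (4 a)^3 = -1728 * (4*24)^3 mod 29 = 19
j = 19 * 27^(-1) mod 29 = 5

j = 5 (mod 29)


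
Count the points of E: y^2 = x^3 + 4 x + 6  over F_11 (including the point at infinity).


For each x in F_11, count y with y^2 = x^3 + 4 x + 6 mod 11:
  x = 1: RHS = 0, y in [0]  -> 1 point(s)
  x = 2: RHS = 0, y in [0]  -> 1 point(s)
  x = 3: RHS = 1, y in [1, 10]  -> 2 point(s)
  x = 4: RHS = 9, y in [3, 8]  -> 2 point(s)
  x = 6: RHS = 4, y in [2, 9]  -> 2 point(s)
  x = 7: RHS = 3, y in [5, 6]  -> 2 point(s)
  x = 8: RHS = 0, y in [0]  -> 1 point(s)
  x = 9: RHS = 1, y in [1, 10]  -> 2 point(s)
  x = 10: RHS = 1, y in [1, 10]  -> 2 point(s)
Affine points: 15. Add the point at infinity: total = 16.

#E(F_11) = 16


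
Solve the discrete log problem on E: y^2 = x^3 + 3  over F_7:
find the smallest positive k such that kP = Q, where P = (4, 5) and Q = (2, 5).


Enumerate multiples of P until we hit Q = (2, 5):
  1P = (4, 5)
  2P = (3, 4)
  3P = (1, 5)
  4P = (2, 2)
  5P = (5, 4)
  6P = (6, 4)
  7P = (6, 3)
  8P = (5, 3)
  9P = (2, 5)
Match found at i = 9.

k = 9


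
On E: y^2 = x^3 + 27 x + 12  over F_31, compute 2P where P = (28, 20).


Doubling: s = (3 x1^2 + a) / (2 y1)
s = (3*28^2 + 27) / (2*20) mod 31 = 6
x3 = s^2 - 2 x1 mod 31 = 6^2 - 2*28 = 11
y3 = s (x1 - x3) - y1 mod 31 = 6 * (28 - 11) - 20 = 20

2P = (11, 20)


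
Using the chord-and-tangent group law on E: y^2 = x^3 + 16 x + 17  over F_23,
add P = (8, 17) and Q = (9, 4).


P != Q, so use the chord formula.
s = (y2 - y1) / (x2 - x1) = (10) / (1) mod 23 = 10
x3 = s^2 - x1 - x2 mod 23 = 10^2 - 8 - 9 = 14
y3 = s (x1 - x3) - y1 mod 23 = 10 * (8 - 14) - 17 = 15

P + Q = (14, 15)


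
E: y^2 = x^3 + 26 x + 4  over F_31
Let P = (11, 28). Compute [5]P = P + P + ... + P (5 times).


k = 5 = 101_2 (binary, LSB first: 101)
Double-and-add from P = (11, 28):
  bit 0 = 1: acc = O + (11, 28) = (11, 28)
  bit 1 = 0: acc unchanged = (11, 28)
  bit 2 = 1: acc = (11, 28) + (11, 28) = (11, 3)

5P = (11, 3)


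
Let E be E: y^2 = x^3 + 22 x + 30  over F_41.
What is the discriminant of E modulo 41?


4 a^3 + 27 b^2 = 4*22^3 + 27*30^2 = 42592 + 24300 = 66892
Delta = -16 * (66892) = -1070272
Delta mod 41 = 33

Delta = 33 (mod 41)


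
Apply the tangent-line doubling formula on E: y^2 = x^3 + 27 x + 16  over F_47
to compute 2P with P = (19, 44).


Doubling: s = (3 x1^2 + a) / (2 y1)
s = (3*19^2 + 27) / (2*44) mod 47 = 3
x3 = s^2 - 2 x1 mod 47 = 3^2 - 2*19 = 18
y3 = s (x1 - x3) - y1 mod 47 = 3 * (19 - 18) - 44 = 6

2P = (18, 6)


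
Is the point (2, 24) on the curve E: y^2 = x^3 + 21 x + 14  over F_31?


Check whether y^2 = x^3 + 21 x + 14 (mod 31) for (x, y) = (2, 24).
LHS: y^2 = 24^2 mod 31 = 18
RHS: x^3 + 21 x + 14 = 2^3 + 21*2 + 14 mod 31 = 2
LHS != RHS

No, not on the curve


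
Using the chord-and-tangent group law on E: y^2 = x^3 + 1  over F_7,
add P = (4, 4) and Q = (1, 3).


P != Q, so use the chord formula.
s = (y2 - y1) / (x2 - x1) = (6) / (4) mod 7 = 5
x3 = s^2 - x1 - x2 mod 7 = 5^2 - 4 - 1 = 6
y3 = s (x1 - x3) - y1 mod 7 = 5 * (4 - 6) - 4 = 0

P + Q = (6, 0)


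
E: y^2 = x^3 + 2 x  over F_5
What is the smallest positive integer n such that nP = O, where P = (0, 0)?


Compute successive multiples of P until we hit O:
  1P = (0, 0)
  2P = O

ord(P) = 2


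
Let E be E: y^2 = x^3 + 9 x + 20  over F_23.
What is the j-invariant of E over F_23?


Delta = -16(4 a^3 + 27 b^2) mod 23 = 10
-1728 * (4 a)^3 = -1728 * (4*9)^3 mod 23 = 10
j = 10 * 10^(-1) mod 23 = 1

j = 1 (mod 23)


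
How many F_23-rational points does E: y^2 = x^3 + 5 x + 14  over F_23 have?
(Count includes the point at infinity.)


For each x in F_23, count y with y^2 = x^3 + 5 x + 14 mod 23:
  x = 2: RHS = 9, y in [3, 20]  -> 2 point(s)
  x = 4: RHS = 6, y in [11, 12]  -> 2 point(s)
  x = 5: RHS = 3, y in [7, 16]  -> 2 point(s)
  x = 7: RHS = 1, y in [1, 22]  -> 2 point(s)
  x = 9: RHS = 6, y in [11, 12]  -> 2 point(s)
  x = 10: RHS = 6, y in [11, 12]  -> 2 point(s)
  x = 12: RHS = 8, y in [10, 13]  -> 2 point(s)
  x = 16: RHS = 4, y in [2, 21]  -> 2 point(s)
  x = 18: RHS = 2, y in [5, 18]  -> 2 point(s)
  x = 20: RHS = 18, y in [8, 15]  -> 2 point(s)
  x = 22: RHS = 8, y in [10, 13]  -> 2 point(s)
Affine points: 22. Add the point at infinity: total = 23.

#E(F_23) = 23


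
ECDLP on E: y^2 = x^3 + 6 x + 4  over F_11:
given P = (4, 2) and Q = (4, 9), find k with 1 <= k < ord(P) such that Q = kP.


Enumerate multiples of P until we hit Q = (4, 9):
  1P = (4, 2)
  2P = (1, 0)
  3P = (4, 9)
Match found at i = 3.

k = 3


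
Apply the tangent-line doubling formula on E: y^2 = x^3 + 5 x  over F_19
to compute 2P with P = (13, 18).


Doubling: s = (3 x1^2 + a) / (2 y1)
s = (3*13^2 + 5) / (2*18) mod 19 = 10
x3 = s^2 - 2 x1 mod 19 = 10^2 - 2*13 = 17
y3 = s (x1 - x3) - y1 mod 19 = 10 * (13 - 17) - 18 = 18

2P = (17, 18)


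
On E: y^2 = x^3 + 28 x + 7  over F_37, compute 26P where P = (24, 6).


k = 26 = 11010_2 (binary, LSB first: 01011)
Double-and-add from P = (24, 6):
  bit 0 = 0: acc unchanged = O
  bit 1 = 1: acc = O + (0, 28) = (0, 28)
  bit 2 = 0: acc unchanged = (0, 28)
  bit 3 = 1: acc = (0, 28) + (15, 19) = (12, 31)
  bit 4 = 1: acc = (12, 31) + (7, 18) = (7, 19)

26P = (7, 19)


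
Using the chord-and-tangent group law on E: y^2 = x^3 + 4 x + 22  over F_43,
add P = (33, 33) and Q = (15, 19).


P != Q, so use the chord formula.
s = (y2 - y1) / (x2 - x1) = (29) / (25) mod 43 = 39
x3 = s^2 - x1 - x2 mod 43 = 39^2 - 33 - 15 = 11
y3 = s (x1 - x3) - y1 mod 43 = 39 * (33 - 11) - 33 = 8

P + Q = (11, 8)


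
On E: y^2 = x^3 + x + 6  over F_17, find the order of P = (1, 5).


Compute successive multiples of P until we hit O:
  1P = (1, 5)
  2P = (7, 13)
  3P = (7, 4)
  4P = (1, 12)
  5P = O

ord(P) = 5


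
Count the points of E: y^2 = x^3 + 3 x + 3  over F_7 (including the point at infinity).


For each x in F_7, count y with y^2 = x^3 + 3 x + 3 mod 7:
  x = 1: RHS = 0, y in [0]  -> 1 point(s)
  x = 3: RHS = 4, y in [2, 5]  -> 2 point(s)
  x = 4: RHS = 2, y in [3, 4]  -> 2 point(s)
Affine points: 5. Add the point at infinity: total = 6.

#E(F_7) = 6


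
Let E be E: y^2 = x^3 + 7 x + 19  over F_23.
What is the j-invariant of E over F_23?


Delta = -16(4 a^3 + 27 b^2) mod 23 = 1
-1728 * (4 a)^3 = -1728 * (4*7)^3 mod 23 = 16
j = 16 * 1^(-1) mod 23 = 16

j = 16 (mod 23)


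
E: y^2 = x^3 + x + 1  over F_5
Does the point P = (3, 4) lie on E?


Check whether y^2 = x^3 + 1 x + 1 (mod 5) for (x, y) = (3, 4).
LHS: y^2 = 4^2 mod 5 = 1
RHS: x^3 + 1 x + 1 = 3^3 + 1*3 + 1 mod 5 = 1
LHS = RHS

Yes, on the curve


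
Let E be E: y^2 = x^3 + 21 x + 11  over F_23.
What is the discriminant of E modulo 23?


4 a^3 + 27 b^2 = 4*21^3 + 27*11^2 = 37044 + 3267 = 40311
Delta = -16 * (40311) = -644976
Delta mod 23 = 13

Delta = 13 (mod 23)


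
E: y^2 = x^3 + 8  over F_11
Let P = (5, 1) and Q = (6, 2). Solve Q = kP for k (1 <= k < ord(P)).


Enumerate multiples of P until we hit Q = (6, 2):
  1P = (5, 1)
  2P = (2, 7)
  3P = (8, 5)
  4P = (1, 8)
  5P = (6, 9)
  6P = (9, 0)
  7P = (6, 2)
Match found at i = 7.

k = 7


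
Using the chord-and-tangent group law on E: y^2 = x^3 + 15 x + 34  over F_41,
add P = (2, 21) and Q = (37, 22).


P != Q, so use the chord formula.
s = (y2 - y1) / (x2 - x1) = (1) / (35) mod 41 = 34
x3 = s^2 - x1 - x2 mod 41 = 34^2 - 2 - 37 = 10
y3 = s (x1 - x3) - y1 mod 41 = 34 * (2 - 10) - 21 = 35

P + Q = (10, 35)


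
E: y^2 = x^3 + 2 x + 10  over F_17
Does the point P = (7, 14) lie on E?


Check whether y^2 = x^3 + 2 x + 10 (mod 17) for (x, y) = (7, 14).
LHS: y^2 = 14^2 mod 17 = 9
RHS: x^3 + 2 x + 10 = 7^3 + 2*7 + 10 mod 17 = 10
LHS != RHS

No, not on the curve


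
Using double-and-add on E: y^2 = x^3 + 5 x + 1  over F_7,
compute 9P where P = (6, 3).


k = 9 = 1001_2 (binary, LSB first: 1001)
Double-and-add from P = (6, 3):
  bit 0 = 1: acc = O + (6, 3) = (6, 3)
  bit 1 = 0: acc unchanged = (6, 3)
  bit 2 = 0: acc unchanged = (6, 3)
  bit 3 = 1: acc = (6, 3) + (5, 5) = (0, 6)

9P = (0, 6)


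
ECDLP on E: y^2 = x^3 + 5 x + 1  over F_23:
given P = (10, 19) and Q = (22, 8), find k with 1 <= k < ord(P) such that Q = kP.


Enumerate multiples of P until we hit Q = (22, 8):
  1P = (10, 19)
  2P = (5, 6)
  3P = (12, 8)
  4P = (14, 3)
  5P = (15, 1)
  6P = (22, 15)
  7P = (9, 19)
  8P = (4, 4)
  9P = (21, 11)
  10P = (18, 14)
  11P = (13, 3)
  12P = (8, 1)
  13P = (17, 10)
  14P = (0, 1)
  15P = (19, 20)
  16P = (19, 3)
  17P = (0, 22)
  18P = (17, 13)
  19P = (8, 22)
  20P = (13, 20)
  21P = (18, 9)
  22P = (21, 12)
  23P = (4, 19)
  24P = (9, 4)
  25P = (22, 8)
Match found at i = 25.

k = 25


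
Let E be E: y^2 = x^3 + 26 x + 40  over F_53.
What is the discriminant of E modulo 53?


4 a^3 + 27 b^2 = 4*26^3 + 27*40^2 = 70304 + 43200 = 113504
Delta = -16 * (113504) = -1816064
Delta mod 53 = 34

Delta = 34 (mod 53)


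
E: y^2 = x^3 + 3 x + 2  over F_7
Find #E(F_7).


For each x in F_7, count y with y^2 = x^3 + 3 x + 2 mod 7:
  x = 0: RHS = 2, y in [3, 4]  -> 2 point(s)
  x = 2: RHS = 2, y in [3, 4]  -> 2 point(s)
  x = 4: RHS = 1, y in [1, 6]  -> 2 point(s)
  x = 5: RHS = 2, y in [3, 4]  -> 2 point(s)
Affine points: 8. Add the point at infinity: total = 9.

#E(F_7) = 9


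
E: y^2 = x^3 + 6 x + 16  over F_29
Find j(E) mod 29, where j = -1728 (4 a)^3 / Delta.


Delta = -16(4 a^3 + 27 b^2) mod 29 = 23
-1728 * (4 a)^3 = -1728 * (4*6)^3 mod 29 = 8
j = 8 * 23^(-1) mod 29 = 18

j = 18 (mod 29)


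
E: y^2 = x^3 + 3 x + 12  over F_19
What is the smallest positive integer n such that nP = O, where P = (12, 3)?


Compute successive multiples of P until we hit O:
  1P = (12, 3)
  2P = (12, 16)
  3P = O

ord(P) = 3


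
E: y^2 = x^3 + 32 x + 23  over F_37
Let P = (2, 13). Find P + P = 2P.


Doubling: s = (3 x1^2 + a) / (2 y1)
s = (3*2^2 + 32) / (2*13) mod 37 = 33
x3 = s^2 - 2 x1 mod 37 = 33^2 - 2*2 = 12
y3 = s (x1 - x3) - y1 mod 37 = 33 * (2 - 12) - 13 = 27

2P = (12, 27)


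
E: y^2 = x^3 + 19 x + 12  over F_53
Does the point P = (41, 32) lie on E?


Check whether y^2 = x^3 + 19 x + 12 (mod 53) for (x, y) = (41, 32).
LHS: y^2 = 32^2 mod 53 = 17
RHS: x^3 + 19 x + 12 = 41^3 + 19*41 + 12 mod 53 = 17
LHS = RHS

Yes, on the curve


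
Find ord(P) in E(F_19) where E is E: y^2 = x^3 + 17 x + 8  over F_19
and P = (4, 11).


Compute successive multiples of P until we hit O:
  1P = (4, 11)
  2P = (16, 14)
  3P = (5, 3)
  4P = (17, 17)
  5P = (18, 3)
  6P = (14, 11)
  7P = (1, 8)
  8P = (15, 16)
  ... (continuing to 22P)
  22P = O

ord(P) = 22


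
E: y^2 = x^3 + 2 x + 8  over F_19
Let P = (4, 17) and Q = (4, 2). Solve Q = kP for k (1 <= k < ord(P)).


Enumerate multiples of P until we hit Q = (4, 2):
  1P = (4, 17)
  2P = (1, 12)
  3P = (2, 18)
  4P = (18, 9)
  5P = (14, 5)
  6P = (7, 17)
  7P = (8, 2)
  8P = (8, 17)
  9P = (7, 2)
  10P = (14, 14)
  11P = (18, 10)
  12P = (2, 1)
  13P = (1, 7)
  14P = (4, 2)
Match found at i = 14.

k = 14


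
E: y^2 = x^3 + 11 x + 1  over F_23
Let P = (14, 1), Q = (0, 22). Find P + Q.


P != Q, so use the chord formula.
s = (y2 - y1) / (x2 - x1) = (21) / (9) mod 23 = 10
x3 = s^2 - x1 - x2 mod 23 = 10^2 - 14 - 0 = 17
y3 = s (x1 - x3) - y1 mod 23 = 10 * (14 - 17) - 1 = 15

P + Q = (17, 15)


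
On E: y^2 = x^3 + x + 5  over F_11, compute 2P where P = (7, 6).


Doubling: s = (3 x1^2 + a) / (2 y1)
s = (3*7^2 + 1) / (2*6) mod 11 = 5
x3 = s^2 - 2 x1 mod 11 = 5^2 - 2*7 = 0
y3 = s (x1 - x3) - y1 mod 11 = 5 * (7 - 0) - 6 = 7

2P = (0, 7)


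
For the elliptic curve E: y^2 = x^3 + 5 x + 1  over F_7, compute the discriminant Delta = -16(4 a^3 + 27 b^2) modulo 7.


4 a^3 + 27 b^2 = 4*5^3 + 27*1^2 = 500 + 27 = 527
Delta = -16 * (527) = -8432
Delta mod 7 = 3

Delta = 3 (mod 7)


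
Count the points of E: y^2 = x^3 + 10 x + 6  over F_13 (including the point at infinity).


For each x in F_13, count y with y^2 = x^3 + 10 x + 6 mod 13:
  x = 1: RHS = 4, y in [2, 11]  -> 2 point(s)
  x = 5: RHS = 12, y in [5, 8]  -> 2 point(s)
  x = 6: RHS = 9, y in [3, 10]  -> 2 point(s)
  x = 7: RHS = 3, y in [4, 9]  -> 2 point(s)
  x = 8: RHS = 0, y in [0]  -> 1 point(s)
  x = 10: RHS = 1, y in [1, 12]  -> 2 point(s)
  x = 11: RHS = 4, y in [2, 11]  -> 2 point(s)
Affine points: 13. Add the point at infinity: total = 14.

#E(F_13) = 14


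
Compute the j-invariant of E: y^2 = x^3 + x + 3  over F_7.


Delta = -16(4 a^3 + 27 b^2) mod 7 = 3
-1728 * (4 a)^3 = -1728 * (4*1)^3 mod 7 = 1
j = 1 * 3^(-1) mod 7 = 5

j = 5 (mod 7)


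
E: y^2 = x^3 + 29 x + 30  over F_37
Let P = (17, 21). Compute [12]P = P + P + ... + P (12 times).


k = 12 = 1100_2 (binary, LSB first: 0011)
Double-and-add from P = (17, 21):
  bit 0 = 0: acc unchanged = O
  bit 1 = 0: acc unchanged = O
  bit 2 = 1: acc = O + (29, 10) = (29, 10)
  bit 3 = 1: acc = (29, 10) + (0, 20) = (35, 1)

12P = (35, 1)
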